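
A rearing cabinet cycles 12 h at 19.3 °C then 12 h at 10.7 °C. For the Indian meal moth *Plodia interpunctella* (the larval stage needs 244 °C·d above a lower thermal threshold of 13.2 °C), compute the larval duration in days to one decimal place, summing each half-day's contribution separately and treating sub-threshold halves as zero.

Day half: max(0, 19.3 − 13.2) × 0.5 = 6.1 × 0.5 = 3.05 DD.
Night half: max(0, 10.7 − 13.2) × 0.5 = 0.0 × 0.5 = 0.00 DD.
Per 24 h: 3.05 DD/day.
Duration = 244 / 3.05 = 80.000 ≈ 80.0 days.

80.0 days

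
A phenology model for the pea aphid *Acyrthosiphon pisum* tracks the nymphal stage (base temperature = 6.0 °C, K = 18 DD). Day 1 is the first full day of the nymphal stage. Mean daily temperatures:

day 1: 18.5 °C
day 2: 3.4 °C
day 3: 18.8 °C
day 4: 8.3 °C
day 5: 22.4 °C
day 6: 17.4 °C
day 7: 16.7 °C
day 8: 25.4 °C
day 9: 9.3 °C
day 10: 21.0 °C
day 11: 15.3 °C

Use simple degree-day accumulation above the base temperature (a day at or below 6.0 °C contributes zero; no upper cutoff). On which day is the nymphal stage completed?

Daily DD above 6.0 °C: 12.5, 0.0, 12.8, 2.3, 16.4, 11.4, 10.7, 19.4, 3.3, 15.0, 9.3.
Cumulative: 12.5, 12.5, 25.3, 27.6, 44.0, 55.4, 66.1, 85.5, 88.8, 103.8, 113.1.
The total first reaches 18 DD on day 3.

day 3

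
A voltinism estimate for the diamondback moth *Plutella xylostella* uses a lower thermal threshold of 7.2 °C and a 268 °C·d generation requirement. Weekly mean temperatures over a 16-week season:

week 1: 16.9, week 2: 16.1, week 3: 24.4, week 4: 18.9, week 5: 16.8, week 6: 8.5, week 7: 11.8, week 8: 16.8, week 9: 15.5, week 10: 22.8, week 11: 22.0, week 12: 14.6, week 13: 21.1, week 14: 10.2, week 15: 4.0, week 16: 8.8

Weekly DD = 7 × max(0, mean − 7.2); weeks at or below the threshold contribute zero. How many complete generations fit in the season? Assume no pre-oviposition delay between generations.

3 generations

Weekly DD (7 × max(0, T̄ − 7.2)): 67.9, 62.3, 120.4, 81.9, 67.2, 9.1, 32.2, 67.2, 58.1, 109.2, 103.6, 51.8, 97.3, 21.0, 0.0, 11.2.
Season total = 960.4 DD.
Complete generations = ⌊960.4 / 268⌋ = 3.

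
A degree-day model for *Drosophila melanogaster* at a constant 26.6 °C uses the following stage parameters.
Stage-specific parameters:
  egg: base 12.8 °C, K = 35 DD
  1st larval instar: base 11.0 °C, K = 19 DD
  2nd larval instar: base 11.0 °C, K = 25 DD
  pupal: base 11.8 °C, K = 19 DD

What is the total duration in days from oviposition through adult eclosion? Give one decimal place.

egg: 35 / (26.6 − 12.8) = 35 / 13.8 = 2.536 d.
1st larval instar: 19 / (26.6 − 11.0) = 19 / 15.6 = 1.218 d.
2nd larval instar: 25 / (26.6 − 11.0) = 25 / 15.6 = 1.603 d.
pupal: 19 / (26.6 − 11.8) = 19 / 14.8 = 1.284 d.
Sum = 6.641 ≈ 6.6 days.

6.6 days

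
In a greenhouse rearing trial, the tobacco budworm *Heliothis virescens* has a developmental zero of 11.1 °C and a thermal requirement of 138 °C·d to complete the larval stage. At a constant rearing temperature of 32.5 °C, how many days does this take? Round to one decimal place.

6.4 days

Daily accumulation = 32.5 − 11.1 = 21.4 DD/day.
Duration = 138 / 21.4 = 6.449 ≈ 6.4 days.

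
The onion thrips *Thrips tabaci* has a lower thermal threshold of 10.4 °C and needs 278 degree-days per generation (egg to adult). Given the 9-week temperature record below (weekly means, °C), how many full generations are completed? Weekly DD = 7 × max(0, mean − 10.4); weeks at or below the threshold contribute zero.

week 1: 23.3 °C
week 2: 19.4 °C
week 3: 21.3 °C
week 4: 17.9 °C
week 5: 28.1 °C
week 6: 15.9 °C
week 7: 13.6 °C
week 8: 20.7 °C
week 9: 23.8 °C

Weekly DD (7 × max(0, T̄ − 10.4)): 90.3, 63.0, 76.3, 52.5, 123.9, 38.5, 22.4, 72.1, 93.8.
Season total = 632.8 DD.
Complete generations = ⌊632.8 / 278⌋ = 2.

2 generations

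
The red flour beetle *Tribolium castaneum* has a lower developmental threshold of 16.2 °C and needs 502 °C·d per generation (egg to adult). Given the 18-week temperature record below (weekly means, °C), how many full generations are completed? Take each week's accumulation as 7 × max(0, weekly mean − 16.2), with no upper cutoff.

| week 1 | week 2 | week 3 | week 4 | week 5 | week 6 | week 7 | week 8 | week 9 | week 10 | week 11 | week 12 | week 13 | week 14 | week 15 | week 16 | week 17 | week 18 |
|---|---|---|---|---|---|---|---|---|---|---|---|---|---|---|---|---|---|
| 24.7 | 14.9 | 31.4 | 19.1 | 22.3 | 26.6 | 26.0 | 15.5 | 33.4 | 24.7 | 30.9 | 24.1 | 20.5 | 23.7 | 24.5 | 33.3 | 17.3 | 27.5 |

Weekly DD (7 × max(0, T̄ − 16.2)): 59.5, 0.0, 106.4, 20.3, 42.7, 72.8, 68.6, 0.0, 120.4, 59.5, 102.9, 55.3, 30.1, 52.5, 58.1, 119.7, 7.7, 79.1.
Season total = 1055.6 DD.
Complete generations = ⌊1055.6 / 502⌋ = 2.

2 generations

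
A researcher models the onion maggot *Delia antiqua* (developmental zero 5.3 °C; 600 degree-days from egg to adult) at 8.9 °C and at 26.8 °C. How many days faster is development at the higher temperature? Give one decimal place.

At 8.9 °C: 600 / (8.9 − 5.3) = 600 / 3.6 = 166.667 d.
At 26.8 °C: 600 / (26.8 − 5.3) = 600 / 21.5 = 27.907 d.
Difference = |166.667 − 27.907| = 138.760 ≈ 138.8 days.

138.8 days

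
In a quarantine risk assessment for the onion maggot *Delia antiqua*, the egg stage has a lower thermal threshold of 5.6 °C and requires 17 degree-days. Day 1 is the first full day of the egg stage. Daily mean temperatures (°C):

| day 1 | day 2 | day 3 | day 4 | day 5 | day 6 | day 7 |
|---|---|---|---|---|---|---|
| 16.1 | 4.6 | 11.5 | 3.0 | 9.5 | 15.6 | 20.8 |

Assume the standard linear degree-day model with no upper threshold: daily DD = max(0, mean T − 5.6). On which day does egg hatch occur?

Daily DD above 5.6 °C: 10.5, 0.0, 5.9, 0.0, 3.9, 10.0, 15.2.
Cumulative: 10.5, 10.5, 16.4, 16.4, 20.3, 30.3, 45.5.
The total first reaches 17 DD on day 5.

day 5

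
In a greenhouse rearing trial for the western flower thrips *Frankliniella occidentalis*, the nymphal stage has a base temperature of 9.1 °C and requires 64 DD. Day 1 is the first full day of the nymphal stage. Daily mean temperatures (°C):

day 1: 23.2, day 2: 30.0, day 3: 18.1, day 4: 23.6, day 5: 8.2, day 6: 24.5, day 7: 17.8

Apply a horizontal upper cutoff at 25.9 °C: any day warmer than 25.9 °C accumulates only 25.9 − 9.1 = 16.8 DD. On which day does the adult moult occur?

day 6

Daily DD above 9.1 °C (capped at 16.8): 14.1, 16.8, 9.0, 14.5, 0.0, 15.4, 8.7.
Cumulative: 14.1, 30.9, 39.9, 54.4, 54.4, 69.8, 78.5.
The total first reaches 64 DD on day 6.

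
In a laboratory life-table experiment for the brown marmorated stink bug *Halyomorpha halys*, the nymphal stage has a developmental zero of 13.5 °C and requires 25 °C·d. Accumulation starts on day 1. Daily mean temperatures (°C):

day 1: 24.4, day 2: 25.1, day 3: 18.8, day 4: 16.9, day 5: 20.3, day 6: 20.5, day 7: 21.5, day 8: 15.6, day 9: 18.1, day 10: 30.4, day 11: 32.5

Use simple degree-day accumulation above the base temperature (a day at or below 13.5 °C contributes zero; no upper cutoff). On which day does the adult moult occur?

day 3

Daily DD above 13.5 °C: 10.9, 11.6, 5.3, 3.4, 6.8, 7.0, 8.0, 2.1, 4.6, 16.9, 19.0.
Cumulative: 10.9, 22.5, 27.8, 31.2, 38.0, 45.0, 53.0, 55.1, 59.7, 76.6, 95.6.
The total first reaches 25 DD on day 3.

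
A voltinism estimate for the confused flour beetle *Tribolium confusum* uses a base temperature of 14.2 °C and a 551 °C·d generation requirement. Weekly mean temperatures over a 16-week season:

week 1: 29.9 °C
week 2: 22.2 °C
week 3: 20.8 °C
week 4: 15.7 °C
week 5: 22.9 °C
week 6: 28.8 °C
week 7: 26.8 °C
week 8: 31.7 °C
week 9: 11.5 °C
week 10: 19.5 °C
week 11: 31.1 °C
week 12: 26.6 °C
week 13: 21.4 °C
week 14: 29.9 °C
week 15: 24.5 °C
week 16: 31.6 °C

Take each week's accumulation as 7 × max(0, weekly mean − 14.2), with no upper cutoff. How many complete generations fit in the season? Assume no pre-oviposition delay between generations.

2 generations

Weekly DD (7 × max(0, T̄ − 14.2)): 109.9, 56.0, 46.2, 10.5, 60.9, 102.2, 88.2, 122.5, 0.0, 37.1, 118.3, 86.8, 50.4, 109.9, 72.1, 121.8.
Season total = 1192.8 DD.
Complete generations = ⌊1192.8 / 551⌋ = 2.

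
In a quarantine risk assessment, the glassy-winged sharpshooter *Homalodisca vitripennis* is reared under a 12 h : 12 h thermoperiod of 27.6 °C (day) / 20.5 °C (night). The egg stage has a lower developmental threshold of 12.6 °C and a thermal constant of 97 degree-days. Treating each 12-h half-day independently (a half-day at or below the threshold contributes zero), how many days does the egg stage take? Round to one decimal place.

8.5 days

Day half: max(0, 27.6 − 12.6) × 0.5 = 15.0 × 0.5 = 7.50 DD.
Night half: max(0, 20.5 − 12.6) × 0.5 = 7.9 × 0.5 = 3.95 DD.
Per 24 h: 11.45 DD/day.
Duration = 97 / 11.45 = 8.472 ≈ 8.5 days.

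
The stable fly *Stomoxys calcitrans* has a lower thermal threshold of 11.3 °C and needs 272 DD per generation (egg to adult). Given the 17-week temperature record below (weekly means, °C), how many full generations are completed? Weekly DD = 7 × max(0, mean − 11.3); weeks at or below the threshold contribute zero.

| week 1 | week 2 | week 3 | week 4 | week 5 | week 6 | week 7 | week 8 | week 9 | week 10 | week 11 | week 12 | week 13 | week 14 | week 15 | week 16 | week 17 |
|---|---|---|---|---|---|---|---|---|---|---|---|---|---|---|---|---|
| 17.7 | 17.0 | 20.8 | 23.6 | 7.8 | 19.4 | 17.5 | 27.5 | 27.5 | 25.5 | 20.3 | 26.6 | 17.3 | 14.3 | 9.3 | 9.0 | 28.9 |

Weekly DD (7 × max(0, T̄ − 11.3)): 44.8, 39.9, 66.5, 86.1, 0.0, 56.7, 43.4, 113.4, 113.4, 99.4, 63.0, 107.1, 42.0, 21.0, 0.0, 0.0, 123.2.
Season total = 1019.9 DD.
Complete generations = ⌊1019.9 / 272⌋ = 3.

3 generations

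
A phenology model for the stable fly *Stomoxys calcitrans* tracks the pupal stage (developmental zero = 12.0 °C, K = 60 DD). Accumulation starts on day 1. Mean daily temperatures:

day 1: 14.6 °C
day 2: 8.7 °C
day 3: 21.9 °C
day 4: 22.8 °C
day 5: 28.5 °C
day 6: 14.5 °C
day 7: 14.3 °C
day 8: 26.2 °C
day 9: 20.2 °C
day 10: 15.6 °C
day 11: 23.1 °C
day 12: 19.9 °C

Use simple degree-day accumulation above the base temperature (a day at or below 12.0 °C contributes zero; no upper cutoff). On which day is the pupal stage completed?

day 9

Daily DD above 12.0 °C: 2.6, 0.0, 9.9, 10.8, 16.5, 2.5, 2.3, 14.2, 8.2, 3.6, 11.1, 7.9.
Cumulative: 2.6, 2.6, 12.5, 23.3, 39.8, 42.3, 44.6, 58.8, 67.0, 70.6, 81.7, 89.6.
The total first reaches 60 DD on day 9.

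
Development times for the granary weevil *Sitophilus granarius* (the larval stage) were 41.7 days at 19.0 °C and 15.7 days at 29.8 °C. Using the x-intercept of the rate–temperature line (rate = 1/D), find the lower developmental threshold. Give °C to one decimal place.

12.5 °C

Under the model K = D·(T − T_b), so D₁·(T₁ − T_b) = D₂·(T₂ − T_b).
41.7·(19.0 − T_b) = 15.7·(29.8 − T_b)
T_b = (41.7·19.0 − 15.7·29.8) / (41.7 − 15.7) = 324.44 / 26.0 = 12.478 °C ≈ 12.5 °C.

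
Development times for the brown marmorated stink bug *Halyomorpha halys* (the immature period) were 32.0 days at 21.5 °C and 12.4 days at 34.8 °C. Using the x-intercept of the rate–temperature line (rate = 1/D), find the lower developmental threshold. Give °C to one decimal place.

Under the model K = D·(T − T_b), so D₁·(T₁ − T_b) = D₂·(T₂ − T_b).
32.0·(21.5 − T_b) = 12.4·(34.8 − T_b)
T_b = (32.0·21.5 − 12.4·34.8) / (32.0 − 12.4) = 256.48 / 19.6 = 13.086 °C ≈ 13.1 °C.

13.1 °C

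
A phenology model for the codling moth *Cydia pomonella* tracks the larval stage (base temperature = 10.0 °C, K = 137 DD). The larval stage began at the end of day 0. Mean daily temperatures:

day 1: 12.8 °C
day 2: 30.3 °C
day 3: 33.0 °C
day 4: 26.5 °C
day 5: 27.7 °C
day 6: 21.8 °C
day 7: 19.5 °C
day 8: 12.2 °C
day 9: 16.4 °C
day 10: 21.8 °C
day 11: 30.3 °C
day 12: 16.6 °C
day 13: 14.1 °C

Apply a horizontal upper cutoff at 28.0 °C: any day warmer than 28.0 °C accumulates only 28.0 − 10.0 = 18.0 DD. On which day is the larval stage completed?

day 12

Daily DD above 10.0 °C (capped at 18.0): 2.8, 18.0, 18.0, 16.5, 17.7, 11.8, 9.5, 2.2, 6.4, 11.8, 18.0, 6.6, 4.1.
Cumulative: 2.8, 20.8, 38.8, 55.3, 73.0, 84.8, 94.3, 96.5, 102.9, 114.7, 132.7, 139.3, 143.4.
The total first reaches 137 DD on day 12.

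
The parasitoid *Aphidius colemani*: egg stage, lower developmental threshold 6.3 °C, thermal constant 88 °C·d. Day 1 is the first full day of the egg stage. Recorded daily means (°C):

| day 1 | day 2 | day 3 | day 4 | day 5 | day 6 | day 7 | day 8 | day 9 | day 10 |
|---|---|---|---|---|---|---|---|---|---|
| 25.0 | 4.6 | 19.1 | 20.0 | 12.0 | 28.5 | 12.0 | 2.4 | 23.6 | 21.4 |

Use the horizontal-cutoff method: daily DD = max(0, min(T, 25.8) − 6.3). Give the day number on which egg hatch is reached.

day 9

Daily DD above 6.3 °C (capped at 19.5): 18.7, 0.0, 12.8, 13.7, 5.7, 19.5, 5.7, 0.0, 17.3, 15.1.
Cumulative: 18.7, 18.7, 31.5, 45.2, 50.9, 70.4, 76.1, 76.1, 93.4, 108.5.
The total first reaches 88 DD on day 9.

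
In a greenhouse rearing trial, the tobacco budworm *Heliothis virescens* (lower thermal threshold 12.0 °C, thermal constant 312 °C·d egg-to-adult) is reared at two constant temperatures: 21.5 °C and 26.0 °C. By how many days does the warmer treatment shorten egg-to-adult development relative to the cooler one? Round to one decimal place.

10.6 days

At 21.5 °C: 312 / (21.5 − 12.0) = 312 / 9.5 = 32.842 d.
At 26.0 °C: 312 / (26.0 − 12.0) = 312 / 14.0 = 22.286 d.
Difference = |32.842 − 22.286| = 10.556 ≈ 10.6 days.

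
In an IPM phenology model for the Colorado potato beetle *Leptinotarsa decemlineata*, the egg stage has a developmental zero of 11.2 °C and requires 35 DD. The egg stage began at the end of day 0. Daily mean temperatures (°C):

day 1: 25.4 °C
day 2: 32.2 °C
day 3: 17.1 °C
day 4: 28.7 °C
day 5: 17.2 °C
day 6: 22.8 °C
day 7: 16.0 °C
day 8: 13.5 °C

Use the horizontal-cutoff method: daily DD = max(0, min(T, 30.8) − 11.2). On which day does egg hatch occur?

Daily DD above 11.2 °C (capped at 19.6): 14.2, 19.6, 5.9, 17.5, 6.0, 11.6, 4.8, 2.3.
Cumulative: 14.2, 33.8, 39.7, 57.2, 63.2, 74.8, 79.6, 81.9.
The total first reaches 35 DD on day 3.

day 3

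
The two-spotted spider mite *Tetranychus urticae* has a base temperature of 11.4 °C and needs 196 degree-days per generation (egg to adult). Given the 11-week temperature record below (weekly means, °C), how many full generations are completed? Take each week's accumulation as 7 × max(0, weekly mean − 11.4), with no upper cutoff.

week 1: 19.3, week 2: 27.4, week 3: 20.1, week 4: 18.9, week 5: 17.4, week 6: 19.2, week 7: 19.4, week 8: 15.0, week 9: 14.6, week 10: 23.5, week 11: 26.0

3 generations

Weekly DD (7 × max(0, T̄ − 11.4)): 55.3, 112.0, 60.9, 52.5, 42.0, 54.6, 56.0, 25.2, 22.4, 84.7, 102.2.
Season total = 667.8 DD.
Complete generations = ⌊667.8 / 196⌋ = 3.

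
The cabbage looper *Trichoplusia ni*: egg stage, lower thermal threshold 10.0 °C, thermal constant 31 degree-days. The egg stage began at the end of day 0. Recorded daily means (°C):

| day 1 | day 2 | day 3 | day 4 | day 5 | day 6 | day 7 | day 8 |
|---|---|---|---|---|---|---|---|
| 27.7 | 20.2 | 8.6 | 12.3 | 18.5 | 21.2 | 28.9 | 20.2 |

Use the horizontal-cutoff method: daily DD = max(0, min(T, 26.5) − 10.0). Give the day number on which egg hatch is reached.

Daily DD above 10.0 °C (capped at 16.5): 16.5, 10.2, 0.0, 2.3, 8.5, 11.2, 16.5, 10.2.
Cumulative: 16.5, 26.7, 26.7, 29.0, 37.5, 48.7, 65.2, 75.4.
The total first reaches 31 DD on day 5.

day 5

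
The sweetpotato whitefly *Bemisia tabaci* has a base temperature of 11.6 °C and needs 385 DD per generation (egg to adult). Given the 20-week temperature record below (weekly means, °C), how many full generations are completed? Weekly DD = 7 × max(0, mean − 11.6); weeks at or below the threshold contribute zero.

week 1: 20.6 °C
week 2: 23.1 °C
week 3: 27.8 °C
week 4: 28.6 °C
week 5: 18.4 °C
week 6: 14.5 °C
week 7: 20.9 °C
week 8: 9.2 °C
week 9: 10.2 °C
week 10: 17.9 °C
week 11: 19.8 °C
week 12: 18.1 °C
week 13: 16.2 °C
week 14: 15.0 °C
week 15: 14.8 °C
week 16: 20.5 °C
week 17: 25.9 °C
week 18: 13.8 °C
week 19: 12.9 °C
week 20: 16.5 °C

Weekly DD (7 × max(0, T̄ − 11.6)): 63.0, 80.5, 113.4, 119.0, 47.6, 20.3, 65.1, 0.0, 0.0, 44.1, 57.4, 45.5, 32.2, 23.8, 22.4, 62.3, 100.1, 15.4, 9.1, 34.3.
Season total = 955.5 DD.
Complete generations = ⌊955.5 / 385⌋ = 2.

2 generations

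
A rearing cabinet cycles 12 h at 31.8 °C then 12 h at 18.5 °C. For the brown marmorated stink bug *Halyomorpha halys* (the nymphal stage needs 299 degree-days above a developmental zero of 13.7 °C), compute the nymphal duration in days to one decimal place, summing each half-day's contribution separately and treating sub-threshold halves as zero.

26.1 days

Day half: max(0, 31.8 − 13.7) × 0.5 = 18.1 × 0.5 = 9.05 DD.
Night half: max(0, 18.5 − 13.7) × 0.5 = 4.8 × 0.5 = 2.40 DD.
Per 24 h: 11.45 DD/day.
Duration = 299 / 11.45 = 26.114 ≈ 26.1 days.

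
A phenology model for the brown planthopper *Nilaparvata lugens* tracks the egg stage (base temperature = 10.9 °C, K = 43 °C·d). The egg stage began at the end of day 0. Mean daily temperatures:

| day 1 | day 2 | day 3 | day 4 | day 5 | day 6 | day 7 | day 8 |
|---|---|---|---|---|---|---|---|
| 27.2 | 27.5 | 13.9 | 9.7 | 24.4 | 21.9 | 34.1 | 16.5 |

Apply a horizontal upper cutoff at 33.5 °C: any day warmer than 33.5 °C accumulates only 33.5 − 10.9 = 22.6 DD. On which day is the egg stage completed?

Daily DD above 10.9 °C (capped at 22.6): 16.3, 16.6, 3.0, 0.0, 13.5, 11.0, 22.6, 5.6.
Cumulative: 16.3, 32.9, 35.9, 35.9, 49.4, 60.4, 83.0, 88.6.
The total first reaches 43 DD on day 5.

day 5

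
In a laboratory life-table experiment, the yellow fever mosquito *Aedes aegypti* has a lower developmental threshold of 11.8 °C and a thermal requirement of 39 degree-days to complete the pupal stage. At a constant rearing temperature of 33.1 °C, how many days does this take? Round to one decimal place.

1.8 days

Daily accumulation = 33.1 − 11.8 = 21.3 DD/day.
Duration = 39 / 21.3 = 1.831 ≈ 1.8 days.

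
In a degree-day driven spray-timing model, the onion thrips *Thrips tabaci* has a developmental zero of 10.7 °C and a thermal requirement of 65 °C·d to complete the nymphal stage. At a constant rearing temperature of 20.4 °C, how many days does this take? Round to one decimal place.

Daily accumulation = 20.4 − 10.7 = 9.7 DD/day.
Duration = 65 / 9.7 = 6.701 ≈ 6.7 days.

6.7 days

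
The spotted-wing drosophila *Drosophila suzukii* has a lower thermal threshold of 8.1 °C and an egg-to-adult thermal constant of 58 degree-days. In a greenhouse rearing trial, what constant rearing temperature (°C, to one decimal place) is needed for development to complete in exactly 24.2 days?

10.5 °C

Required daily accumulation = 58 / 24.2 = 2.397 DD/day.
T = T_base + 2.397 = 8.1 + 2.397 = 10.497 ≈ 10.5 °C.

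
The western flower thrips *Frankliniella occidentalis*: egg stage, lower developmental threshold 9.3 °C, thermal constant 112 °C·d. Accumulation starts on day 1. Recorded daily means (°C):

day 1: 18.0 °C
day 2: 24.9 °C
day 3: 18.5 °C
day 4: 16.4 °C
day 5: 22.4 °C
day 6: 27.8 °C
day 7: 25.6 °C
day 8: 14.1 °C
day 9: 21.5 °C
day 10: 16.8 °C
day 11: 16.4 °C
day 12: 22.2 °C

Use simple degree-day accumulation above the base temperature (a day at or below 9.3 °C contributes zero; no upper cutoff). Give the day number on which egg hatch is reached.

day 10

Daily DD above 9.3 °C: 8.7, 15.6, 9.2, 7.1, 13.1, 18.5, 16.3, 4.8, 12.2, 7.5, 7.1, 12.9.
Cumulative: 8.7, 24.3, 33.5, 40.6, 53.7, 72.2, 88.5, 93.3, 105.5, 113.0, 120.1, 133.0.
The total first reaches 112 DD on day 10.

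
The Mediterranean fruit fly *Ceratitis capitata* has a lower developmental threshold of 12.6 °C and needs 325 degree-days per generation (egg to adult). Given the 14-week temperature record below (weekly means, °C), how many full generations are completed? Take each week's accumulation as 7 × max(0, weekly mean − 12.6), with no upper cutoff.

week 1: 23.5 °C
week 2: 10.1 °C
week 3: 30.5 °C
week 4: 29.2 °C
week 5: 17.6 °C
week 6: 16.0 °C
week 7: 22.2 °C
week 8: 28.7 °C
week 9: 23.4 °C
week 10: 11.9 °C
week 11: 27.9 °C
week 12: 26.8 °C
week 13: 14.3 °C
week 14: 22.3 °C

2 generations

Weekly DD (7 × max(0, T̄ − 12.6)): 76.3, 0.0, 125.3, 116.2, 35.0, 23.8, 67.2, 112.7, 75.6, 0.0, 107.1, 99.4, 11.9, 67.9.
Season total = 918.4 DD.
Complete generations = ⌊918.4 / 325⌋ = 2.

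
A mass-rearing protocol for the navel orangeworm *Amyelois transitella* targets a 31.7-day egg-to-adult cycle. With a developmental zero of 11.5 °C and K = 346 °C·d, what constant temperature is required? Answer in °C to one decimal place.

22.4 °C

Required daily accumulation = 346 / 31.7 = 10.915 DD/day.
T = T_base + 10.915 = 11.5 + 10.915 = 22.415 ≈ 22.4 °C.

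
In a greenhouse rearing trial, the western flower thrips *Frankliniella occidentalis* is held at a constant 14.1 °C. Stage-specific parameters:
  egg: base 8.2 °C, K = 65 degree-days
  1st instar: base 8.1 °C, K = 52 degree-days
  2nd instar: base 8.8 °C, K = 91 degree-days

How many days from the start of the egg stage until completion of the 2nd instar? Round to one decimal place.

egg: 65 / (14.1 − 8.2) = 65 / 5.9 = 11.017 d.
1st instar: 52 / (14.1 − 8.1) = 52 / 6.0 = 8.667 d.
2nd instar: 91 / (14.1 − 8.8) = 91 / 5.3 = 17.170 d.
Sum = 36.853 ≈ 36.9 days.

36.9 days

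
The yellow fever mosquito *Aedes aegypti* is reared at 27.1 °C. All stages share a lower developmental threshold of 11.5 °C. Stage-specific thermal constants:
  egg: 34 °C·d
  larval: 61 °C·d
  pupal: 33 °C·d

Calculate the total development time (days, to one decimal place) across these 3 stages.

8.2 days

Daily accumulation at 27.1 °C = 27.1 − 11.5 = 15.6 DD/day.
Total K = 34 + 61 + 33 = 128 DD.
Total duration = 128 / 15.6 = 8.205 ≈ 8.2 days.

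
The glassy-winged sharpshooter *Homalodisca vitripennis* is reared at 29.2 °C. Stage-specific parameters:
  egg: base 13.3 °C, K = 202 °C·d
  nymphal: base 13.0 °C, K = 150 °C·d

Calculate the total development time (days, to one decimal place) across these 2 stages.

egg: 202 / (29.2 − 13.3) = 202 / 15.9 = 12.704 d.
nymphal: 150 / (29.2 − 13.0) = 150 / 16.2 = 9.259 d.
Sum = 21.964 ≈ 22.0 days.

22.0 days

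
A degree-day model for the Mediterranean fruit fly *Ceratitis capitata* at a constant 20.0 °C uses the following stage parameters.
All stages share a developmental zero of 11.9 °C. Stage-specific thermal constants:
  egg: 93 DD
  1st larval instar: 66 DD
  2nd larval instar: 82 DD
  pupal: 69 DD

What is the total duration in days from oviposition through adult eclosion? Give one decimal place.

Daily accumulation at 20.0 °C = 20.0 − 11.9 = 8.1 DD/day.
Total K = 93 + 66 + 82 + 69 = 310 DD.
Total duration = 310 / 8.1 = 38.272 ≈ 38.3 days.

38.3 days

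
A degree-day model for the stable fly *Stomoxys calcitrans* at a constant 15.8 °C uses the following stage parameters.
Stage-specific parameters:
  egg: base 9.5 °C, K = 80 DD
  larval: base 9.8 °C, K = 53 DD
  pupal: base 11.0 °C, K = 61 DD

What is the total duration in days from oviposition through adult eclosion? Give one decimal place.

egg: 80 / (15.8 − 9.5) = 80 / 6.3 = 12.698 d.
larval: 53 / (15.8 − 9.8) = 53 / 6.0 = 8.833 d.
pupal: 61 / (15.8 − 11.0) = 61 / 4.8 = 12.708 d.
Sum = 34.240 ≈ 34.2 days.

34.2 days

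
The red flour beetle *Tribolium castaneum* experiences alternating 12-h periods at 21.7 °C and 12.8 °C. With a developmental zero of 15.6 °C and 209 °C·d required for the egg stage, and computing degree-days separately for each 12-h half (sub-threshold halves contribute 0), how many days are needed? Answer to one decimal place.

Day half: max(0, 21.7 − 15.6) × 0.5 = 6.1 × 0.5 = 3.05 DD.
Night half: max(0, 12.8 − 15.6) × 0.5 = 0.0 × 0.5 = 0.00 DD.
Per 24 h: 3.05 DD/day.
Duration = 209 / 3.05 = 68.525 ≈ 68.5 days.

68.5 days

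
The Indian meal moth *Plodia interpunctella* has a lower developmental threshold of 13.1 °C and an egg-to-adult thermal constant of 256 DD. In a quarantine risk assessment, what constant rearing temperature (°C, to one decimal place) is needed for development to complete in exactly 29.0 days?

21.9 °C

Required daily accumulation = 256 / 29.0 = 8.828 DD/day.
T = T_base + 8.828 = 13.1 + 8.828 = 21.928 ≈ 21.9 °C.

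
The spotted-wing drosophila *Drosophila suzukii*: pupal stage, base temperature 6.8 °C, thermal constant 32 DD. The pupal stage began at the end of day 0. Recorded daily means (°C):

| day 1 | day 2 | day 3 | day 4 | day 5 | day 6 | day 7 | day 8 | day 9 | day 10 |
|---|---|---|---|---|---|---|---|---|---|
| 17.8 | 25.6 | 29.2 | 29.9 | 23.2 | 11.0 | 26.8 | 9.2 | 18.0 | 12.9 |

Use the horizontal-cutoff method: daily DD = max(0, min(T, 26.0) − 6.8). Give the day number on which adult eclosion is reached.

Daily DD above 6.8 °C (capped at 19.2): 11.0, 18.8, 19.2, 19.2, 16.4, 4.2, 19.2, 2.4, 11.2, 6.1.
Cumulative: 11.0, 29.8, 49.0, 68.2, 84.6, 88.8, 108.0, 110.4, 121.6, 127.7.
The total first reaches 32 DD on day 3.

day 3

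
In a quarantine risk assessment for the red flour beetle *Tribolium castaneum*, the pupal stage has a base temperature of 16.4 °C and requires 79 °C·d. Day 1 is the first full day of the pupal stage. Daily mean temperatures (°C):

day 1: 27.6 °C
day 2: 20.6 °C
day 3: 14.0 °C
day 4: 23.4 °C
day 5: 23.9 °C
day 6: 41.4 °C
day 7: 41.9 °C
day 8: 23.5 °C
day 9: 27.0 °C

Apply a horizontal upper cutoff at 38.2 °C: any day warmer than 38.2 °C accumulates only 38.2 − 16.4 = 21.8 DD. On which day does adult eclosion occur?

day 8

Daily DD above 16.4 °C (capped at 21.8): 11.2, 4.2, 0.0, 7.0, 7.5, 21.8, 21.8, 7.1, 10.6.
Cumulative: 11.2, 15.4, 15.4, 22.4, 29.9, 51.7, 73.5, 80.6, 91.2.
The total first reaches 79 DD on day 8.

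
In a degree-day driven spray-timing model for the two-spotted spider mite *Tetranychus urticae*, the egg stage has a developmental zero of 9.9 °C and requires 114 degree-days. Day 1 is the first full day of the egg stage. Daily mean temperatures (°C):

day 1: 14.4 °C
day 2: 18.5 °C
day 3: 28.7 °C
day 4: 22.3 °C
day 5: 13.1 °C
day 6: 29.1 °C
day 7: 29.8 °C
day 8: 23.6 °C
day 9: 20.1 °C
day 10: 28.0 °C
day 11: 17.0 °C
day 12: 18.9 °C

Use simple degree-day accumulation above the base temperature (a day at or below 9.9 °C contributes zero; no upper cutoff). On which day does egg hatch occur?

Daily DD above 9.9 °C: 4.5, 8.6, 18.8, 12.4, 3.2, 19.2, 19.9, 13.7, 10.2, 18.1, 7.1, 9.0.
Cumulative: 4.5, 13.1, 31.9, 44.3, 47.5, 66.7, 86.6, 100.3, 110.5, 128.6, 135.7, 144.7.
The total first reaches 114 DD on day 10.

day 10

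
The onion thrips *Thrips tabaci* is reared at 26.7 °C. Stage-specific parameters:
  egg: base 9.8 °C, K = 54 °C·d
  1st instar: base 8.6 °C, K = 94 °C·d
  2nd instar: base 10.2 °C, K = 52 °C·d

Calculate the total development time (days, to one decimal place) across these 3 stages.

egg: 54 / (26.7 − 9.8) = 54 / 16.9 = 3.195 d.
1st instar: 94 / (26.7 − 8.6) = 94 / 18.1 = 5.193 d.
2nd instar: 52 / (26.7 − 10.2) = 52 / 16.5 = 3.152 d.
Sum = 11.540 ≈ 11.5 days.

11.5 days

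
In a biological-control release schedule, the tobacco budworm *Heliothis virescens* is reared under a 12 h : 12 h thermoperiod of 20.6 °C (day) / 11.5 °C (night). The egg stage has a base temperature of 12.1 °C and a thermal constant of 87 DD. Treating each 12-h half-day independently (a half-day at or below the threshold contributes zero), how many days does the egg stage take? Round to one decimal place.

20.5 days

Day half: max(0, 20.6 − 12.1) × 0.5 = 8.5 × 0.5 = 4.25 DD.
Night half: max(0, 11.5 − 12.1) × 0.5 = 0.0 × 0.5 = 0.00 DD.
Per 24 h: 4.25 DD/day.
Duration = 87 / 4.25 = 20.471 ≈ 20.5 days.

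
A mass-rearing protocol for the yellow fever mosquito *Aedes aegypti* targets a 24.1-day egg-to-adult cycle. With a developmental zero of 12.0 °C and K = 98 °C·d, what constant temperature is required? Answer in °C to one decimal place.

16.1 °C

Required daily accumulation = 98 / 24.1 = 4.066 DD/day.
T = T_base + 4.066 = 12.0 + 4.066 = 16.066 ≈ 16.1 °C.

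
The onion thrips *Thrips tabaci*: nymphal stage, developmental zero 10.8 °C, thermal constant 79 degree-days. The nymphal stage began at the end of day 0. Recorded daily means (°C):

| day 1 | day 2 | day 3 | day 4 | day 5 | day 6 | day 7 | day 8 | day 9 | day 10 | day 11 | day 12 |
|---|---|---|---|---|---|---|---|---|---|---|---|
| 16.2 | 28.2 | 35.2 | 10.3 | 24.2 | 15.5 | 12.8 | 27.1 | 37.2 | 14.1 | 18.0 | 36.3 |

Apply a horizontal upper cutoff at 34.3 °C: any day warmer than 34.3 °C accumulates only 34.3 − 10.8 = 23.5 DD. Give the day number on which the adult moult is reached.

day 8

Daily DD above 10.8 °C (capped at 23.5): 5.4, 17.4, 23.5, 0.0, 13.4, 4.7, 2.0, 16.3, 23.5, 3.3, 7.2, 23.5.
Cumulative: 5.4, 22.8, 46.3, 46.3, 59.7, 64.4, 66.4, 82.7, 106.2, 109.5, 116.7, 140.2.
The total first reaches 79 DD on day 8.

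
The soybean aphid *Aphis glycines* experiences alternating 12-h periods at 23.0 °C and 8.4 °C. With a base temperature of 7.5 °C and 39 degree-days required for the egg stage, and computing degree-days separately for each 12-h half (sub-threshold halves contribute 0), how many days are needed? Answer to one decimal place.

4.8 days

Day half: max(0, 23.0 − 7.5) × 0.5 = 15.5 × 0.5 = 7.75 DD.
Night half: max(0, 8.4 − 7.5) × 0.5 = 0.9 × 0.5 = 0.45 DD.
Per 24 h: 8.20 DD/day.
Duration = 39 / 8.20 = 4.756 ≈ 4.8 days.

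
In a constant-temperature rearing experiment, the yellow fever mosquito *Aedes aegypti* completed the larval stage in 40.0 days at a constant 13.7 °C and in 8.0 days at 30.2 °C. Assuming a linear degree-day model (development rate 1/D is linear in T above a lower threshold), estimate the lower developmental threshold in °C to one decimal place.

9.6 °C

Under the model K = D·(T − T_b), so D₁·(T₁ − T_b) = D₂·(T₂ − T_b).
40.0·(13.7 − T_b) = 8.0·(30.2 − T_b)
T_b = (40.0·13.7 − 8.0·30.2) / (40.0 − 8.0) = 306.40 / 32.0 = 9.575 °C ≈ 9.6 °C.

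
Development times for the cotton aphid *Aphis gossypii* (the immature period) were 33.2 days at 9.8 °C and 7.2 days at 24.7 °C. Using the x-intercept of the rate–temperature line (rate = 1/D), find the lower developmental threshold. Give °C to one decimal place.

5.7 °C

Linear rate model ⇒ the product D·(T − T_b) is constant across temperatures.
33.2·(9.8 − T_b) = 7.2·(24.7 − T_b)
T_b = (33.2·9.8 − 7.2·24.7) / (33.2 − 7.2) = 147.52 / 26.0 = 5.674 °C ≈ 5.7 °C.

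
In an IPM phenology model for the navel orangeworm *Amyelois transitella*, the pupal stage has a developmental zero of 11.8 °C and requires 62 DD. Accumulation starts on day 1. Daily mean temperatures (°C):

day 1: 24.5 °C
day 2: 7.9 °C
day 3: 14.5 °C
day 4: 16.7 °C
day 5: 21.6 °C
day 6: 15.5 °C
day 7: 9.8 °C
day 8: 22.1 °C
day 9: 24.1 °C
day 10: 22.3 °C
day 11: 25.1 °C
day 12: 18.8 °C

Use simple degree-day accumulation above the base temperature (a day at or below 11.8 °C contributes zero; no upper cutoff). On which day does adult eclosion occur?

day 10

Daily DD above 11.8 °C: 12.7, 0.0, 2.7, 4.9, 9.8, 3.7, 0.0, 10.3, 12.3, 10.5, 13.3, 7.0.
Cumulative: 12.7, 12.7, 15.4, 20.3, 30.1, 33.8, 33.8, 44.1, 56.4, 66.9, 80.2, 87.2.
The total first reaches 62 DD on day 10.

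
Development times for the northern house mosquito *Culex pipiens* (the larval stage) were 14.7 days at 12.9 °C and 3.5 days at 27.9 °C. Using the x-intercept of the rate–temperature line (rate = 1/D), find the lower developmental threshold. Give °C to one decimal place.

Under the model K = D·(T − T_b), so D₁·(T₁ − T_b) = D₂·(T₂ − T_b).
14.7·(12.9 − T_b) = 3.5·(27.9 − T_b)
T_b = (14.7·12.9 − 3.5·27.9) / (14.7 − 3.5) = 91.98 / 11.2 = 8.213 °C ≈ 8.2 °C.

8.2 °C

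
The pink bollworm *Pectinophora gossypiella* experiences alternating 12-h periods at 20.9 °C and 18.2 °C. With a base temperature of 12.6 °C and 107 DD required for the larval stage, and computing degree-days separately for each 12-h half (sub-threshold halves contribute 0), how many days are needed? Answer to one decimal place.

Day half: max(0, 20.9 − 12.6) × 0.5 = 8.3 × 0.5 = 4.15 DD.
Night half: max(0, 18.2 − 12.6) × 0.5 = 5.6 × 0.5 = 2.80 DD.
Per 24 h: 6.95 DD/day.
Duration = 107 / 6.95 = 15.396 ≈ 15.4 days.

15.4 days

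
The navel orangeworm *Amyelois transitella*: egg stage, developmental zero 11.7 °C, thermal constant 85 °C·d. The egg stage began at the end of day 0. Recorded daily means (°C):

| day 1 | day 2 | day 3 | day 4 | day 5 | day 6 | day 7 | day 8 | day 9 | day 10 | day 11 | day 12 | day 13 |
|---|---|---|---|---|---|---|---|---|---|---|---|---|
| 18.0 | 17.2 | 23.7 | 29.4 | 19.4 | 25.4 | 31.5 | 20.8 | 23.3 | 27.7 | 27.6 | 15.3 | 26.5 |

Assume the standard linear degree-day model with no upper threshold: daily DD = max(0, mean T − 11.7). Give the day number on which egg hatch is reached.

day 8

Daily DD above 11.7 °C: 6.3, 5.5, 12.0, 17.7, 7.7, 13.7, 19.8, 9.1, 11.6, 16.0, 15.9, 3.6, 14.8.
Cumulative: 6.3, 11.8, 23.8, 41.5, 49.2, 62.9, 82.7, 91.8, 103.4, 119.4, 135.3, 138.9, 153.7.
The total first reaches 85 DD on day 8.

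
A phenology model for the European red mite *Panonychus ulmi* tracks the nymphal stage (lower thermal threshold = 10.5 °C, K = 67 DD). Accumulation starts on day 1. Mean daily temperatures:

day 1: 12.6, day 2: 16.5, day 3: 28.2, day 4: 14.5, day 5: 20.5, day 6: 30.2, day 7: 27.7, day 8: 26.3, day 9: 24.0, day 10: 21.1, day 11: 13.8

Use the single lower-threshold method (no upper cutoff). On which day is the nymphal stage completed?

Daily DD above 10.5 °C: 2.1, 6.0, 17.7, 4.0, 10.0, 19.7, 17.2, 15.8, 13.5, 10.6, 3.3.
Cumulative: 2.1, 8.1, 25.8, 29.8, 39.8, 59.5, 76.7, 92.5, 106.0, 116.6, 119.9.
The total first reaches 67 DD on day 7.

day 7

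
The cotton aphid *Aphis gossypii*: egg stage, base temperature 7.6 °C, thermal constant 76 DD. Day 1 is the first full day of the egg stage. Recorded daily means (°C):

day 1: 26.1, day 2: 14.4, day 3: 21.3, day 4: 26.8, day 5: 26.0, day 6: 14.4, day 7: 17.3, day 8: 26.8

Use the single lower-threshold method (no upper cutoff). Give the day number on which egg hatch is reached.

day 5

Daily DD above 7.6 °C: 18.5, 6.8, 13.7, 19.2, 18.4, 6.8, 9.7, 19.2.
Cumulative: 18.5, 25.3, 39.0, 58.2, 76.6, 83.4, 93.1, 112.3.
The total first reaches 76 DD on day 5.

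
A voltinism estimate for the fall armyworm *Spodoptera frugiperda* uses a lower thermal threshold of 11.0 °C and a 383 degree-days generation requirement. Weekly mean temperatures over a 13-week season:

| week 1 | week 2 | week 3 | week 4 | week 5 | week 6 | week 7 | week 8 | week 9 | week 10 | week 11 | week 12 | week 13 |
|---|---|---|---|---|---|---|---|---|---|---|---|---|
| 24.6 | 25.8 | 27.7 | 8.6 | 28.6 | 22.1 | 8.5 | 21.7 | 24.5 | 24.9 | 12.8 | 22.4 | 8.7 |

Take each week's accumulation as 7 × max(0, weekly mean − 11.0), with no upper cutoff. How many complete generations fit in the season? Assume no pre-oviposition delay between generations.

2 generations

Weekly DD (7 × max(0, T̄ − 11.0)): 95.2, 103.6, 116.9, 0.0, 123.2, 77.7, 0.0, 74.9, 94.5, 97.3, 12.6, 79.8, 0.0.
Season total = 875.7 DD.
Complete generations = ⌊875.7 / 383⌋ = 2.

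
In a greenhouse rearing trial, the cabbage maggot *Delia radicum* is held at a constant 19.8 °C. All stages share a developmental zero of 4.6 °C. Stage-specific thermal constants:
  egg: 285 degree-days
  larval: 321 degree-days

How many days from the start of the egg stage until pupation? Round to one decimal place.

39.9 days

Daily accumulation at 19.8 °C = 19.8 − 4.6 = 15.2 DD/day.
Total K = 285 + 321 = 606 DD.
Total duration = 606 / 15.2 = 39.868 ≈ 39.9 days.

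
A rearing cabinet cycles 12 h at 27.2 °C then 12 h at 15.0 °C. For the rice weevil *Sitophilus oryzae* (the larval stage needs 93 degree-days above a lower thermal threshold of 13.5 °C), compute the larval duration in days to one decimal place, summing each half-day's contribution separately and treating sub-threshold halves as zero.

12.2 days

Day half: max(0, 27.2 − 13.5) × 0.5 = 13.7 × 0.5 = 6.85 DD.
Night half: max(0, 15.0 − 13.5) × 0.5 = 1.5 × 0.5 = 0.75 DD.
Per 24 h: 7.60 DD/day.
Duration = 93 / 7.60 = 12.237 ≈ 12.2 days.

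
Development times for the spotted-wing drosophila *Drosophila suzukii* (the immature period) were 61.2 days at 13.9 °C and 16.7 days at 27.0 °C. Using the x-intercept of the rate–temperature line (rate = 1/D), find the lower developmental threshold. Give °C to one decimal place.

9.0 °C

Equal thermal constants: D₁(T₁ − T_b) = D₂(T₂ − T_b).
61.2·(13.9 − T_b) = 16.7·(27.0 − T_b)
T_b = (61.2·13.9 − 16.7·27.0) / (61.2 − 16.7) = 399.78 / 44.5 = 8.984 °C ≈ 9.0 °C.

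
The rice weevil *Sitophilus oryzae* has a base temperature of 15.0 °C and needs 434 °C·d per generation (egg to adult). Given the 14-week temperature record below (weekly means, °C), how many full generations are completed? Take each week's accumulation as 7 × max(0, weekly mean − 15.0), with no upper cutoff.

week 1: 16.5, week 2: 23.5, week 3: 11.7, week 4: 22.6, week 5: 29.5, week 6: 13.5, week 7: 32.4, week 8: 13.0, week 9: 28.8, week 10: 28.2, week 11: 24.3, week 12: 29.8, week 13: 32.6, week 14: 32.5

2 generations

Weekly DD (7 × max(0, T̄ − 15.0)): 10.5, 59.5, 0.0, 53.2, 101.5, 0.0, 121.8, 0.0, 96.6, 92.4, 65.1, 103.6, 123.2, 122.5.
Season total = 949.9 DD.
Complete generations = ⌊949.9 / 434⌋ = 2.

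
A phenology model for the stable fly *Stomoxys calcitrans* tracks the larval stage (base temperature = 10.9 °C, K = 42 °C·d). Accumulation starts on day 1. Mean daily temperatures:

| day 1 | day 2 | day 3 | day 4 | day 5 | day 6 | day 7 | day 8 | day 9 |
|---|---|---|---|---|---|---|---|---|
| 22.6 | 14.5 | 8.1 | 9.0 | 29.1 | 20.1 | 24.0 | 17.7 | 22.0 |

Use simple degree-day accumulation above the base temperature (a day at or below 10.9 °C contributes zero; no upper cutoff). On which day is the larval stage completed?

day 6

Daily DD above 10.9 °C: 11.7, 3.6, 0.0, 0.0, 18.2, 9.2, 13.1, 6.8, 11.1.
Cumulative: 11.7, 15.3, 15.3, 15.3, 33.5, 42.7, 55.8, 62.6, 73.7.
The total first reaches 42 DD on day 6.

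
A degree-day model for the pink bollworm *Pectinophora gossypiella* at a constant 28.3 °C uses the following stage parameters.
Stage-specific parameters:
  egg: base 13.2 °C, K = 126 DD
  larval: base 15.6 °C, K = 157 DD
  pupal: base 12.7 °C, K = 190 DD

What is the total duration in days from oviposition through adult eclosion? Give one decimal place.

32.9 days

egg: 126 / (28.3 − 13.2) = 126 / 15.1 = 8.344 d.
larval: 157 / (28.3 − 15.6) = 157 / 12.7 = 12.362 d.
pupal: 190 / (28.3 − 12.7) = 190 / 15.6 = 12.179 d.
Sum = 32.886 ≈ 32.9 days.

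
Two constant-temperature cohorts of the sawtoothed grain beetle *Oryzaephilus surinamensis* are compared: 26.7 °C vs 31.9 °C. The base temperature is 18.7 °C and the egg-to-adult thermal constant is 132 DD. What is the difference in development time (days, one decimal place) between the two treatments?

At 26.7 °C: 132 / (26.7 − 18.7) = 132 / 8.0 = 16.500 d.
At 31.9 °C: 132 / (31.9 − 18.7) = 132 / 13.2 = 10.000 d.
Difference = |16.500 − 10.000| = 6.500 ≈ 6.5 days.

6.5 days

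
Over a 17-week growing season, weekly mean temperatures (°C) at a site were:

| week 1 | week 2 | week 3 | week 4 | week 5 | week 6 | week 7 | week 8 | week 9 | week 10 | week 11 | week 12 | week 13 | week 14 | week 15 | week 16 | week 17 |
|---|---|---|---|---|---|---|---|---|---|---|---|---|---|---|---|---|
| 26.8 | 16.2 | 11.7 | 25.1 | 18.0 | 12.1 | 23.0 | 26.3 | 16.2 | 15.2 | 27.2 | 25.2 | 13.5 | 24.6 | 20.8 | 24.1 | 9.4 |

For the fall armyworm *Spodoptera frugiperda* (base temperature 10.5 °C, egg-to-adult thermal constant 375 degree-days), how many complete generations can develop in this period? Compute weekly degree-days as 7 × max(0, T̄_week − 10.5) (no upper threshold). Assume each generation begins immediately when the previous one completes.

Weekly DD (7 × max(0, T̄ − 10.5)): 114.1, 39.9, 8.4, 102.2, 52.5, 11.2, 87.5, 110.6, 39.9, 32.9, 116.9, 102.9, 21.0, 98.7, 72.1, 95.2, 0.0.
Season total = 1106.0 DD.
Complete generations = ⌊1106.0 / 375⌋ = 2.

2 generations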